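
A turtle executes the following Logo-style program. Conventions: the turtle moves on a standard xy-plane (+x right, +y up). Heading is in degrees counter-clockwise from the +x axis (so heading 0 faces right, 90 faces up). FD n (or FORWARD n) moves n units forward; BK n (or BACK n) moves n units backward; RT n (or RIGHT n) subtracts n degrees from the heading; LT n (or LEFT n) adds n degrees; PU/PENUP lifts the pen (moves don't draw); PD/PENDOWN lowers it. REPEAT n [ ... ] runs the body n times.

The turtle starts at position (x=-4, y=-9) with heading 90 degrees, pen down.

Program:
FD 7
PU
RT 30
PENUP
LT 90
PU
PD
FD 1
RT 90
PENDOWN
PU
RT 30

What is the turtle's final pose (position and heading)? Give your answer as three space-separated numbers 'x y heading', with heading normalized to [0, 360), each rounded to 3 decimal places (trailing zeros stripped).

Executing turtle program step by step:
Start: pos=(-4,-9), heading=90, pen down
FD 7: (-4,-9) -> (-4,-2) [heading=90, draw]
PU: pen up
RT 30: heading 90 -> 60
PU: pen up
LT 90: heading 60 -> 150
PU: pen up
PD: pen down
FD 1: (-4,-2) -> (-4.866,-1.5) [heading=150, draw]
RT 90: heading 150 -> 60
PD: pen down
PU: pen up
RT 30: heading 60 -> 30
Final: pos=(-4.866,-1.5), heading=30, 2 segment(s) drawn

Answer: -4.866 -1.5 30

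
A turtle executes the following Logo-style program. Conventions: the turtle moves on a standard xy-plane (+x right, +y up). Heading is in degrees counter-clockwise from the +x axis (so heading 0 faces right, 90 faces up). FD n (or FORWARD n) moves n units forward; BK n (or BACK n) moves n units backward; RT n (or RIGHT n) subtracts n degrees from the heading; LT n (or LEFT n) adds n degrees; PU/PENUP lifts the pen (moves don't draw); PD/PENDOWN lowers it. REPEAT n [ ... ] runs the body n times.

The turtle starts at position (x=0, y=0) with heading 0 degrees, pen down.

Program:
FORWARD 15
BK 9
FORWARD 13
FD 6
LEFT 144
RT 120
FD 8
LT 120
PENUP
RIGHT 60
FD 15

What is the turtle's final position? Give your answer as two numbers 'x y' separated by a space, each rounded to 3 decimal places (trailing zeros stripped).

Answer: 33.876 18.172

Derivation:
Executing turtle program step by step:
Start: pos=(0,0), heading=0, pen down
FD 15: (0,0) -> (15,0) [heading=0, draw]
BK 9: (15,0) -> (6,0) [heading=0, draw]
FD 13: (6,0) -> (19,0) [heading=0, draw]
FD 6: (19,0) -> (25,0) [heading=0, draw]
LT 144: heading 0 -> 144
RT 120: heading 144 -> 24
FD 8: (25,0) -> (32.308,3.254) [heading=24, draw]
LT 120: heading 24 -> 144
PU: pen up
RT 60: heading 144 -> 84
FD 15: (32.308,3.254) -> (33.876,18.172) [heading=84, move]
Final: pos=(33.876,18.172), heading=84, 5 segment(s) drawn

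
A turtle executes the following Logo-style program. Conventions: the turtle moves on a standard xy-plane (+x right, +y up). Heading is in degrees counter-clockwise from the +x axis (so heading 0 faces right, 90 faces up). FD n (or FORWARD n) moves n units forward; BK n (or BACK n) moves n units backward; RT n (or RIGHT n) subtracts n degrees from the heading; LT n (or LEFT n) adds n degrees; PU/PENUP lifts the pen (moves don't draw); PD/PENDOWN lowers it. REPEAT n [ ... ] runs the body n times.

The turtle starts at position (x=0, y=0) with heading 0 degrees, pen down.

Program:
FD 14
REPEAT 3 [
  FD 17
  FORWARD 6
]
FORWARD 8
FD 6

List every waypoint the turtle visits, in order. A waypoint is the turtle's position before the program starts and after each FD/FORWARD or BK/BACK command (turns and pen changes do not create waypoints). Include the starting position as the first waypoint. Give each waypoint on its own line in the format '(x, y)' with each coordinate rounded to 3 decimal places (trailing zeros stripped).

Executing turtle program step by step:
Start: pos=(0,0), heading=0, pen down
FD 14: (0,0) -> (14,0) [heading=0, draw]
REPEAT 3 [
  -- iteration 1/3 --
  FD 17: (14,0) -> (31,0) [heading=0, draw]
  FD 6: (31,0) -> (37,0) [heading=0, draw]
  -- iteration 2/3 --
  FD 17: (37,0) -> (54,0) [heading=0, draw]
  FD 6: (54,0) -> (60,0) [heading=0, draw]
  -- iteration 3/3 --
  FD 17: (60,0) -> (77,0) [heading=0, draw]
  FD 6: (77,0) -> (83,0) [heading=0, draw]
]
FD 8: (83,0) -> (91,0) [heading=0, draw]
FD 6: (91,0) -> (97,0) [heading=0, draw]
Final: pos=(97,0), heading=0, 9 segment(s) drawn
Waypoints (10 total):
(0, 0)
(14, 0)
(31, 0)
(37, 0)
(54, 0)
(60, 0)
(77, 0)
(83, 0)
(91, 0)
(97, 0)

Answer: (0, 0)
(14, 0)
(31, 0)
(37, 0)
(54, 0)
(60, 0)
(77, 0)
(83, 0)
(91, 0)
(97, 0)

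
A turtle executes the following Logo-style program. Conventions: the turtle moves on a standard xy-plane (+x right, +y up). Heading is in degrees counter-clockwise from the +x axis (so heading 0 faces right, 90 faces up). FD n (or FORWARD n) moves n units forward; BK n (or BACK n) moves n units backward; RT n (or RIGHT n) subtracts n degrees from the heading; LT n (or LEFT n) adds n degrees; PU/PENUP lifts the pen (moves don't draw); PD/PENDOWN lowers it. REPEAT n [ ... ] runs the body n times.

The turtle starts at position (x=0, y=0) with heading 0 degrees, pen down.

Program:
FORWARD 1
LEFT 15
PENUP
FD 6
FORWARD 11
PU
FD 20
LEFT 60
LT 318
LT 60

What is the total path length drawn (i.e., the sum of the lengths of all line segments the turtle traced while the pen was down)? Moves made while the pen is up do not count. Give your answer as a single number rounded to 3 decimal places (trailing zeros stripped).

Executing turtle program step by step:
Start: pos=(0,0), heading=0, pen down
FD 1: (0,0) -> (1,0) [heading=0, draw]
LT 15: heading 0 -> 15
PU: pen up
FD 6: (1,0) -> (6.796,1.553) [heading=15, move]
FD 11: (6.796,1.553) -> (17.421,4.4) [heading=15, move]
PU: pen up
FD 20: (17.421,4.4) -> (36.739,9.576) [heading=15, move]
LT 60: heading 15 -> 75
LT 318: heading 75 -> 33
LT 60: heading 33 -> 93
Final: pos=(36.739,9.576), heading=93, 1 segment(s) drawn

Segment lengths:
  seg 1: (0,0) -> (1,0), length = 1
Total = 1

Answer: 1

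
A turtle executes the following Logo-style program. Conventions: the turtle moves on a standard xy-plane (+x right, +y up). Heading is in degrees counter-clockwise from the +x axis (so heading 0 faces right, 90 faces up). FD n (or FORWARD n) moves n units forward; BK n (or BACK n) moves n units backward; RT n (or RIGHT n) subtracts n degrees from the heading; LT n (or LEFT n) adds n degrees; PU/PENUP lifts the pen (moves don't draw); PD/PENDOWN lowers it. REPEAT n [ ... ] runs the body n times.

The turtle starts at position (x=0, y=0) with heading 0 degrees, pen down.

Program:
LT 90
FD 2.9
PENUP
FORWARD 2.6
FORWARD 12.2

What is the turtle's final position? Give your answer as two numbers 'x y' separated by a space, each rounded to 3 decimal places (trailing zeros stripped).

Answer: 0 17.7

Derivation:
Executing turtle program step by step:
Start: pos=(0,0), heading=0, pen down
LT 90: heading 0 -> 90
FD 2.9: (0,0) -> (0,2.9) [heading=90, draw]
PU: pen up
FD 2.6: (0,2.9) -> (0,5.5) [heading=90, move]
FD 12.2: (0,5.5) -> (0,17.7) [heading=90, move]
Final: pos=(0,17.7), heading=90, 1 segment(s) drawn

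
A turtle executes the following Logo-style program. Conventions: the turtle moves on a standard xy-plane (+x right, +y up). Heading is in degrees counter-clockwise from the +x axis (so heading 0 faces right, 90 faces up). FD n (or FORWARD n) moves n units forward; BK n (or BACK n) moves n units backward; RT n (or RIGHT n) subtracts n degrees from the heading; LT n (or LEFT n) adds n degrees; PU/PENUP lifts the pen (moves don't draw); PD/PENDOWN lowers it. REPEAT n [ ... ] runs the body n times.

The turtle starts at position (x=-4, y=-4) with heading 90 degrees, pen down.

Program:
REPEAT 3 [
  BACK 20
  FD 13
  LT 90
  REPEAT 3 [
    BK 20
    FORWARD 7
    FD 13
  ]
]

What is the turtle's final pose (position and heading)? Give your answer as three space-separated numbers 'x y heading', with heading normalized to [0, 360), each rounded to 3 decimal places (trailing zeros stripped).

Executing turtle program step by step:
Start: pos=(-4,-4), heading=90, pen down
REPEAT 3 [
  -- iteration 1/3 --
  BK 20: (-4,-4) -> (-4,-24) [heading=90, draw]
  FD 13: (-4,-24) -> (-4,-11) [heading=90, draw]
  LT 90: heading 90 -> 180
  REPEAT 3 [
    -- iteration 1/3 --
    BK 20: (-4,-11) -> (16,-11) [heading=180, draw]
    FD 7: (16,-11) -> (9,-11) [heading=180, draw]
    FD 13: (9,-11) -> (-4,-11) [heading=180, draw]
    -- iteration 2/3 --
    BK 20: (-4,-11) -> (16,-11) [heading=180, draw]
    FD 7: (16,-11) -> (9,-11) [heading=180, draw]
    FD 13: (9,-11) -> (-4,-11) [heading=180, draw]
    -- iteration 3/3 --
    BK 20: (-4,-11) -> (16,-11) [heading=180, draw]
    FD 7: (16,-11) -> (9,-11) [heading=180, draw]
    FD 13: (9,-11) -> (-4,-11) [heading=180, draw]
  ]
  -- iteration 2/3 --
  BK 20: (-4,-11) -> (16,-11) [heading=180, draw]
  FD 13: (16,-11) -> (3,-11) [heading=180, draw]
  LT 90: heading 180 -> 270
  REPEAT 3 [
    -- iteration 1/3 --
    BK 20: (3,-11) -> (3,9) [heading=270, draw]
    FD 7: (3,9) -> (3,2) [heading=270, draw]
    FD 13: (3,2) -> (3,-11) [heading=270, draw]
    -- iteration 2/3 --
    BK 20: (3,-11) -> (3,9) [heading=270, draw]
    FD 7: (3,9) -> (3,2) [heading=270, draw]
    FD 13: (3,2) -> (3,-11) [heading=270, draw]
    -- iteration 3/3 --
    BK 20: (3,-11) -> (3,9) [heading=270, draw]
    FD 7: (3,9) -> (3,2) [heading=270, draw]
    FD 13: (3,2) -> (3,-11) [heading=270, draw]
  ]
  -- iteration 3/3 --
  BK 20: (3,-11) -> (3,9) [heading=270, draw]
  FD 13: (3,9) -> (3,-4) [heading=270, draw]
  LT 90: heading 270 -> 0
  REPEAT 3 [
    -- iteration 1/3 --
    BK 20: (3,-4) -> (-17,-4) [heading=0, draw]
    FD 7: (-17,-4) -> (-10,-4) [heading=0, draw]
    FD 13: (-10,-4) -> (3,-4) [heading=0, draw]
    -- iteration 2/3 --
    BK 20: (3,-4) -> (-17,-4) [heading=0, draw]
    FD 7: (-17,-4) -> (-10,-4) [heading=0, draw]
    FD 13: (-10,-4) -> (3,-4) [heading=0, draw]
    -- iteration 3/3 --
    BK 20: (3,-4) -> (-17,-4) [heading=0, draw]
    FD 7: (-17,-4) -> (-10,-4) [heading=0, draw]
    FD 13: (-10,-4) -> (3,-4) [heading=0, draw]
  ]
]
Final: pos=(3,-4), heading=0, 33 segment(s) drawn

Answer: 3 -4 0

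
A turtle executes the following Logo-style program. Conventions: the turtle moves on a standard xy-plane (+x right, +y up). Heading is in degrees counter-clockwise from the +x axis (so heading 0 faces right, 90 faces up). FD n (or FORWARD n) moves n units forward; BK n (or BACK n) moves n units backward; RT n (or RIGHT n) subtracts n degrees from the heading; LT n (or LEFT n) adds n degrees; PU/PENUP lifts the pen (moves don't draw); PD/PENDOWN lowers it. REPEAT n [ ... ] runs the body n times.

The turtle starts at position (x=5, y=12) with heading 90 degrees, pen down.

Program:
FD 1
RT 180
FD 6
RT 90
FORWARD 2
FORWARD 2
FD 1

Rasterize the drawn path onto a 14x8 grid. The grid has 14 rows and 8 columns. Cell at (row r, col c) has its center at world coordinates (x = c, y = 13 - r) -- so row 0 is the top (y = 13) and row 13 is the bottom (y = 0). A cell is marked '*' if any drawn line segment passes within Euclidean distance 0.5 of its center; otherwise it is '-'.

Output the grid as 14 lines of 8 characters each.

Answer: -----*--
-----*--
-----*--
-----*--
-----*--
-----*--
******--
--------
--------
--------
--------
--------
--------
--------

Derivation:
Segment 0: (5,12) -> (5,13)
Segment 1: (5,13) -> (5,7)
Segment 2: (5,7) -> (3,7)
Segment 3: (3,7) -> (1,7)
Segment 4: (1,7) -> (0,7)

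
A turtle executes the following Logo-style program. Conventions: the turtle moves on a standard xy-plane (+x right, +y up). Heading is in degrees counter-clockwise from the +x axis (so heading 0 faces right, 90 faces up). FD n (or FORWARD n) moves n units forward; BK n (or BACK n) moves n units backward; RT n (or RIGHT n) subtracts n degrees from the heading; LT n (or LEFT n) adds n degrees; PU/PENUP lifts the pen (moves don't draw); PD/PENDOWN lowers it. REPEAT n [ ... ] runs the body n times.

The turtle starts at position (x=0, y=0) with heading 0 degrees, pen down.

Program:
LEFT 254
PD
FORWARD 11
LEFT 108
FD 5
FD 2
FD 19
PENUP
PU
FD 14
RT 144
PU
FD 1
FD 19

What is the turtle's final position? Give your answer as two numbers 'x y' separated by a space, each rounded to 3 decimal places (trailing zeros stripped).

Answer: 21.183 -21.491

Derivation:
Executing turtle program step by step:
Start: pos=(0,0), heading=0, pen down
LT 254: heading 0 -> 254
PD: pen down
FD 11: (0,0) -> (-3.032,-10.574) [heading=254, draw]
LT 108: heading 254 -> 2
FD 5: (-3.032,-10.574) -> (1.965,-10.399) [heading=2, draw]
FD 2: (1.965,-10.399) -> (3.964,-10.33) [heading=2, draw]
FD 19: (3.964,-10.33) -> (22.952,-9.666) [heading=2, draw]
PU: pen up
PU: pen up
FD 14: (22.952,-9.666) -> (36.944,-9.178) [heading=2, move]
RT 144: heading 2 -> 218
PU: pen up
FD 1: (36.944,-9.178) -> (36.156,-9.794) [heading=218, move]
FD 19: (36.156,-9.794) -> (21.183,-21.491) [heading=218, move]
Final: pos=(21.183,-21.491), heading=218, 4 segment(s) drawn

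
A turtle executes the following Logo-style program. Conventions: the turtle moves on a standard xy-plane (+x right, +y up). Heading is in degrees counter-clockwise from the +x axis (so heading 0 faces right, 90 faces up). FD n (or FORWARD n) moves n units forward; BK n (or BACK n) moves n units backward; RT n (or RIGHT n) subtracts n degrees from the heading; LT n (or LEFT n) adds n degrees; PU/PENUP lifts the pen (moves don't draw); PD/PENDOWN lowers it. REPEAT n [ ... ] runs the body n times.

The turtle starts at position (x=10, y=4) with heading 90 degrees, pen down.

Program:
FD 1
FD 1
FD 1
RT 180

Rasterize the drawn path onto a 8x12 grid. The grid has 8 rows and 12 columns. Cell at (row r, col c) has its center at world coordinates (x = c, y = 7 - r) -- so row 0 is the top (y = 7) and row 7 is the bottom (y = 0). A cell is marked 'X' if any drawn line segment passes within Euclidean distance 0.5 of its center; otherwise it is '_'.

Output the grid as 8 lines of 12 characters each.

Answer: __________X_
__________X_
__________X_
__________X_
____________
____________
____________
____________

Derivation:
Segment 0: (10,4) -> (10,5)
Segment 1: (10,5) -> (10,6)
Segment 2: (10,6) -> (10,7)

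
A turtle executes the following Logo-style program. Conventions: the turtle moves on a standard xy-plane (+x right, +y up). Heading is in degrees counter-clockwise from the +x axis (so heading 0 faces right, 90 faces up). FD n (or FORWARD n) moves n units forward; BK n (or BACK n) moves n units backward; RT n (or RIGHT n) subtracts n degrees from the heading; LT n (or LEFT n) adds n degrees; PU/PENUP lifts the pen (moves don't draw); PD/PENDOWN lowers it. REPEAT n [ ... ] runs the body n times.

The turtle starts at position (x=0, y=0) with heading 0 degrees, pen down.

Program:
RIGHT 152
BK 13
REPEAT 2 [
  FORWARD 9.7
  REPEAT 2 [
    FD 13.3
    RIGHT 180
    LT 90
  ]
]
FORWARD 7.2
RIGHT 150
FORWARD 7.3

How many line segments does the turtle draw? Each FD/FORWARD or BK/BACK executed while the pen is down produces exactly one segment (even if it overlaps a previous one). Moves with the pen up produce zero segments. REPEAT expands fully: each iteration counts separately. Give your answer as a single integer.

Answer: 9

Derivation:
Executing turtle program step by step:
Start: pos=(0,0), heading=0, pen down
RT 152: heading 0 -> 208
BK 13: (0,0) -> (11.478,6.103) [heading=208, draw]
REPEAT 2 [
  -- iteration 1/2 --
  FD 9.7: (11.478,6.103) -> (2.914,1.549) [heading=208, draw]
  REPEAT 2 [
    -- iteration 1/2 --
    FD 13.3: (2.914,1.549) -> (-8.829,-4.695) [heading=208, draw]
    RT 180: heading 208 -> 28
    LT 90: heading 28 -> 118
    -- iteration 2/2 --
    FD 13.3: (-8.829,-4.695) -> (-15.073,7.048) [heading=118, draw]
    RT 180: heading 118 -> 298
    LT 90: heading 298 -> 28
  ]
  -- iteration 2/2 --
  FD 9.7: (-15.073,7.048) -> (-6.509,11.602) [heading=28, draw]
  REPEAT 2 [
    -- iteration 1/2 --
    FD 13.3: (-6.509,11.602) -> (5.234,17.846) [heading=28, draw]
    RT 180: heading 28 -> 208
    LT 90: heading 208 -> 298
    -- iteration 2/2 --
    FD 13.3: (5.234,17.846) -> (11.478,6.103) [heading=298, draw]
    RT 180: heading 298 -> 118
    LT 90: heading 118 -> 208
  ]
]
FD 7.2: (11.478,6.103) -> (5.121,2.723) [heading=208, draw]
RT 150: heading 208 -> 58
FD 7.3: (5.121,2.723) -> (8.99,8.914) [heading=58, draw]
Final: pos=(8.99,8.914), heading=58, 9 segment(s) drawn
Segments drawn: 9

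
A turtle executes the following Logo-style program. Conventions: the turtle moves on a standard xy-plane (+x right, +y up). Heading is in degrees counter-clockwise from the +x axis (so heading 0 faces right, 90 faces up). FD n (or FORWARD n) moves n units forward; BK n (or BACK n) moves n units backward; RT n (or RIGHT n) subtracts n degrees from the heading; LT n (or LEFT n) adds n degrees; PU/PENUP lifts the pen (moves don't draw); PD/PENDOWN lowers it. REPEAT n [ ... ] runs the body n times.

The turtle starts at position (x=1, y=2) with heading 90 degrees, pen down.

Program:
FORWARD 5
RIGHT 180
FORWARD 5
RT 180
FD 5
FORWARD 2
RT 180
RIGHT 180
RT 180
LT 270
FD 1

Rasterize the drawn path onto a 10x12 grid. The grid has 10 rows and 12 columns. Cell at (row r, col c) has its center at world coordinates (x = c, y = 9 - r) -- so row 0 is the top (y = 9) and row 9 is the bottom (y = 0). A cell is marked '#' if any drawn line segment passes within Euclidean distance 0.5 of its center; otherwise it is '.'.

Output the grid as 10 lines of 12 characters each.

Segment 0: (1,2) -> (1,7)
Segment 1: (1,7) -> (1,2)
Segment 2: (1,2) -> (1,7)
Segment 3: (1,7) -> (1,9)
Segment 4: (1,9) -> (-0,9)

Answer: ##..........
.#..........
.#..........
.#..........
.#..........
.#..........
.#..........
.#..........
............
............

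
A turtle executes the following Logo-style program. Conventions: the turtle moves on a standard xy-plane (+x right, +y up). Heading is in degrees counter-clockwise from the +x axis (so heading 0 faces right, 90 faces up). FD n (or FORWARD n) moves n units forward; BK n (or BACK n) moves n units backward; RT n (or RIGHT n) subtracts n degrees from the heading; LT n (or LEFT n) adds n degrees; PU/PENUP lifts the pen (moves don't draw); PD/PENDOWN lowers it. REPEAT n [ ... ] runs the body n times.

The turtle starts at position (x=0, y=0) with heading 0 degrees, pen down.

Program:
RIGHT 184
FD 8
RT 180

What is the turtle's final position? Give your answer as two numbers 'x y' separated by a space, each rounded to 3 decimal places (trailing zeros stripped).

Executing turtle program step by step:
Start: pos=(0,0), heading=0, pen down
RT 184: heading 0 -> 176
FD 8: (0,0) -> (-7.981,0.558) [heading=176, draw]
RT 180: heading 176 -> 356
Final: pos=(-7.981,0.558), heading=356, 1 segment(s) drawn

Answer: -7.981 0.558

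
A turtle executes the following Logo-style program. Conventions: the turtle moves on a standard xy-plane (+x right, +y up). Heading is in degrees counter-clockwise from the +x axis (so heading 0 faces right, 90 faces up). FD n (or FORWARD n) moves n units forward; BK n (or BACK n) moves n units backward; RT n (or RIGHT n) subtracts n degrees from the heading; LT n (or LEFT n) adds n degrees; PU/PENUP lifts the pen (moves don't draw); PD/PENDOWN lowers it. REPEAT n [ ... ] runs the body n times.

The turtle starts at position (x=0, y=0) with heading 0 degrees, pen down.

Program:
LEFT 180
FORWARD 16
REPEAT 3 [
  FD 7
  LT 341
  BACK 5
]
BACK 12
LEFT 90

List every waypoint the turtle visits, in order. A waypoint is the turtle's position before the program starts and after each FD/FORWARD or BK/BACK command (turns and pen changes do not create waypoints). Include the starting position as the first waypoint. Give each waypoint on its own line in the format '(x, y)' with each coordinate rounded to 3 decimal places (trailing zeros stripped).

Executing turtle program step by step:
Start: pos=(0,0), heading=0, pen down
LT 180: heading 0 -> 180
FD 16: (0,0) -> (-16,0) [heading=180, draw]
REPEAT 3 [
  -- iteration 1/3 --
  FD 7: (-16,0) -> (-23,0) [heading=180, draw]
  LT 341: heading 180 -> 161
  BK 5: (-23,0) -> (-18.272,-1.628) [heading=161, draw]
  -- iteration 2/3 --
  FD 7: (-18.272,-1.628) -> (-24.891,0.651) [heading=161, draw]
  LT 341: heading 161 -> 142
  BK 5: (-24.891,0.651) -> (-20.951,-2.427) [heading=142, draw]
  -- iteration 3/3 --
  FD 7: (-20.951,-2.427) -> (-26.467,1.882) [heading=142, draw]
  LT 341: heading 142 -> 123
  BK 5: (-26.467,1.882) -> (-23.744,-2.311) [heading=123, draw]
]
BK 12: (-23.744,-2.311) -> (-17.208,-12.375) [heading=123, draw]
LT 90: heading 123 -> 213
Final: pos=(-17.208,-12.375), heading=213, 8 segment(s) drawn
Waypoints (9 total):
(0, 0)
(-16, 0)
(-23, 0)
(-18.272, -1.628)
(-24.891, 0.651)
(-20.951, -2.427)
(-26.467, 1.882)
(-23.744, -2.311)
(-17.208, -12.375)

Answer: (0, 0)
(-16, 0)
(-23, 0)
(-18.272, -1.628)
(-24.891, 0.651)
(-20.951, -2.427)
(-26.467, 1.882)
(-23.744, -2.311)
(-17.208, -12.375)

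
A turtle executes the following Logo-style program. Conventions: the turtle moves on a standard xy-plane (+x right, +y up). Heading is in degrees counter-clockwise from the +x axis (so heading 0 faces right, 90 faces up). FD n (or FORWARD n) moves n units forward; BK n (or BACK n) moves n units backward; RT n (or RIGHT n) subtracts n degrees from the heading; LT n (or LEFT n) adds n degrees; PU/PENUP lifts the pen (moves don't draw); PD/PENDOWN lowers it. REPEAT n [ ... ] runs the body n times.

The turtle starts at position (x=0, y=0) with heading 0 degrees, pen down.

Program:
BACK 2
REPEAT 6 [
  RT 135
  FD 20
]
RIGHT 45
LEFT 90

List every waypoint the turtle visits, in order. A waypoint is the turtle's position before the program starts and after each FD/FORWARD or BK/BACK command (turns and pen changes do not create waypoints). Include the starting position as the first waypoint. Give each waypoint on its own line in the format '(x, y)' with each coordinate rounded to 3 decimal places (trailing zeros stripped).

Executing turtle program step by step:
Start: pos=(0,0), heading=0, pen down
BK 2: (0,0) -> (-2,0) [heading=0, draw]
REPEAT 6 [
  -- iteration 1/6 --
  RT 135: heading 0 -> 225
  FD 20: (-2,0) -> (-16.142,-14.142) [heading=225, draw]
  -- iteration 2/6 --
  RT 135: heading 225 -> 90
  FD 20: (-16.142,-14.142) -> (-16.142,5.858) [heading=90, draw]
  -- iteration 3/6 --
  RT 135: heading 90 -> 315
  FD 20: (-16.142,5.858) -> (-2,-8.284) [heading=315, draw]
  -- iteration 4/6 --
  RT 135: heading 315 -> 180
  FD 20: (-2,-8.284) -> (-22,-8.284) [heading=180, draw]
  -- iteration 5/6 --
  RT 135: heading 180 -> 45
  FD 20: (-22,-8.284) -> (-7.858,5.858) [heading=45, draw]
  -- iteration 6/6 --
  RT 135: heading 45 -> 270
  FD 20: (-7.858,5.858) -> (-7.858,-14.142) [heading=270, draw]
]
RT 45: heading 270 -> 225
LT 90: heading 225 -> 315
Final: pos=(-7.858,-14.142), heading=315, 7 segment(s) drawn
Waypoints (8 total):
(0, 0)
(-2, 0)
(-16.142, -14.142)
(-16.142, 5.858)
(-2, -8.284)
(-22, -8.284)
(-7.858, 5.858)
(-7.858, -14.142)

Answer: (0, 0)
(-2, 0)
(-16.142, -14.142)
(-16.142, 5.858)
(-2, -8.284)
(-22, -8.284)
(-7.858, 5.858)
(-7.858, -14.142)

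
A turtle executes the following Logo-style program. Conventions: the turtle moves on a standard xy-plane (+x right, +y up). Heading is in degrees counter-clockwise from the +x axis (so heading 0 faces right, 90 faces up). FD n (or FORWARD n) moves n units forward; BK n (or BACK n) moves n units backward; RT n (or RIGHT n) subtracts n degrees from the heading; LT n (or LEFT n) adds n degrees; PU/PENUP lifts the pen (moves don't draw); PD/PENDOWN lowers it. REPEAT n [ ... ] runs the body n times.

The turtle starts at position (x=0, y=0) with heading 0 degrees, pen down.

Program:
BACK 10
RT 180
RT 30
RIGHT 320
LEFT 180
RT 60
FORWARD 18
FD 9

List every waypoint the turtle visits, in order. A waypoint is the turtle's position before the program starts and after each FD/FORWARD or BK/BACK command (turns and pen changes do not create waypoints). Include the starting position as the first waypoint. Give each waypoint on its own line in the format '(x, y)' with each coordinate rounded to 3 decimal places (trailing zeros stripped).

Executing turtle program step by step:
Start: pos=(0,0), heading=0, pen down
BK 10: (0,0) -> (-10,0) [heading=0, draw]
RT 180: heading 0 -> 180
RT 30: heading 180 -> 150
RT 320: heading 150 -> 190
LT 180: heading 190 -> 10
RT 60: heading 10 -> 310
FD 18: (-10,0) -> (1.57,-13.789) [heading=310, draw]
FD 9: (1.57,-13.789) -> (7.355,-20.683) [heading=310, draw]
Final: pos=(7.355,-20.683), heading=310, 3 segment(s) drawn
Waypoints (4 total):
(0, 0)
(-10, 0)
(1.57, -13.789)
(7.355, -20.683)

Answer: (0, 0)
(-10, 0)
(1.57, -13.789)
(7.355, -20.683)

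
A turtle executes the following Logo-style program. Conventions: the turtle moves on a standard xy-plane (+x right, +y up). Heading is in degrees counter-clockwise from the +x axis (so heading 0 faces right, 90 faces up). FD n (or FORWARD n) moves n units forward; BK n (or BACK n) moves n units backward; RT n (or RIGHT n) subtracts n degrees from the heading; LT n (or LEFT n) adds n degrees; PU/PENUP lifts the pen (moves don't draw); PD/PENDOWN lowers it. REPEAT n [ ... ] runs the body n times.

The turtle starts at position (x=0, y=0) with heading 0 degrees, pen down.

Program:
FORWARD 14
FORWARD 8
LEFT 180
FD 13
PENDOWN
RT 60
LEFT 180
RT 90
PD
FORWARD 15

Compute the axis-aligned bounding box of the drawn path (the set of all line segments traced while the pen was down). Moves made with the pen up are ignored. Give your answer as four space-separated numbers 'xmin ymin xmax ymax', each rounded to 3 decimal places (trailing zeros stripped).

Executing turtle program step by step:
Start: pos=(0,0), heading=0, pen down
FD 14: (0,0) -> (14,0) [heading=0, draw]
FD 8: (14,0) -> (22,0) [heading=0, draw]
LT 180: heading 0 -> 180
FD 13: (22,0) -> (9,0) [heading=180, draw]
PD: pen down
RT 60: heading 180 -> 120
LT 180: heading 120 -> 300
RT 90: heading 300 -> 210
PD: pen down
FD 15: (9,0) -> (-3.99,-7.5) [heading=210, draw]
Final: pos=(-3.99,-7.5), heading=210, 4 segment(s) drawn

Segment endpoints: x in {-3.99, 0, 9, 14, 22}, y in {-7.5, 0, 0}
xmin=-3.99, ymin=-7.5, xmax=22, ymax=0

Answer: -3.99 -7.5 22 0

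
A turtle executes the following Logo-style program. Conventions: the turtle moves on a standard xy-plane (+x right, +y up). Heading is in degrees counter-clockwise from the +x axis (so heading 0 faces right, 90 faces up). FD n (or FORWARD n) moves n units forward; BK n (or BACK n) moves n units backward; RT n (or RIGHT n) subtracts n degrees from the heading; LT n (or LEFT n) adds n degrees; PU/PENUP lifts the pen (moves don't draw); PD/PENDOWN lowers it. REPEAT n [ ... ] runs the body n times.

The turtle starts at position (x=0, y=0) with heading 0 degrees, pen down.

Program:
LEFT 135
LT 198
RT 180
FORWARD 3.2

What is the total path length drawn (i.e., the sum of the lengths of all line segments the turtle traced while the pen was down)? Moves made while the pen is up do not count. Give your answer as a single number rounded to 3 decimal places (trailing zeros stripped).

Executing turtle program step by step:
Start: pos=(0,0), heading=0, pen down
LT 135: heading 0 -> 135
LT 198: heading 135 -> 333
RT 180: heading 333 -> 153
FD 3.2: (0,0) -> (-2.851,1.453) [heading=153, draw]
Final: pos=(-2.851,1.453), heading=153, 1 segment(s) drawn

Segment lengths:
  seg 1: (0,0) -> (-2.851,1.453), length = 3.2
Total = 3.2

Answer: 3.2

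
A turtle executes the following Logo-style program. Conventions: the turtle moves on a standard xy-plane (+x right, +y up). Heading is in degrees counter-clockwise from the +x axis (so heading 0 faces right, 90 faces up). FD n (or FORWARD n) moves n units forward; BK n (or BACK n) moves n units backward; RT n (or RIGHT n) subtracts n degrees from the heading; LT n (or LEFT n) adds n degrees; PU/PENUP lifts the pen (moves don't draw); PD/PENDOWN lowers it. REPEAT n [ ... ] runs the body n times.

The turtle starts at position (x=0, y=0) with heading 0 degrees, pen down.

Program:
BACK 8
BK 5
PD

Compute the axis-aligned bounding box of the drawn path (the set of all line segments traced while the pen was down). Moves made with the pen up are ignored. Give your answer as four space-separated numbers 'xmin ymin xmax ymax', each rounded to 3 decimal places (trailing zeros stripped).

Executing turtle program step by step:
Start: pos=(0,0), heading=0, pen down
BK 8: (0,0) -> (-8,0) [heading=0, draw]
BK 5: (-8,0) -> (-13,0) [heading=0, draw]
PD: pen down
Final: pos=(-13,0), heading=0, 2 segment(s) drawn

Segment endpoints: x in {-13, -8, 0}, y in {0}
xmin=-13, ymin=0, xmax=0, ymax=0

Answer: -13 0 0 0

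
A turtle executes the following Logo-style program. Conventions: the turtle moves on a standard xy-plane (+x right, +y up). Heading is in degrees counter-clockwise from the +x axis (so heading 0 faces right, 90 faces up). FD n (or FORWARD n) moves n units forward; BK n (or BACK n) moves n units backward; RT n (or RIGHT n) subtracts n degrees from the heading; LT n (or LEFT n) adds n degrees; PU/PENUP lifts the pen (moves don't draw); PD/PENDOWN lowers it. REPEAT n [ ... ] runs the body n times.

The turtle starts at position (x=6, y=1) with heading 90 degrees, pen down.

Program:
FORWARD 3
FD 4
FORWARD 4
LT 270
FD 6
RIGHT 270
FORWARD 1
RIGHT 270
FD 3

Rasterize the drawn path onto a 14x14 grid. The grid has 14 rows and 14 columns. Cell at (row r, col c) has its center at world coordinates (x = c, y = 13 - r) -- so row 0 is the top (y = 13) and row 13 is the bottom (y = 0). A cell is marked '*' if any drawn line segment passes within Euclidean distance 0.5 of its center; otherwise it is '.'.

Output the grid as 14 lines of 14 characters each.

Segment 0: (6,1) -> (6,4)
Segment 1: (6,4) -> (6,8)
Segment 2: (6,8) -> (6,12)
Segment 3: (6,12) -> (12,12)
Segment 4: (12,12) -> (12,13)
Segment 5: (12,13) -> (9,13)

Answer: .........****.
......*******.
......*.......
......*.......
......*.......
......*.......
......*.......
......*.......
......*.......
......*.......
......*.......
......*.......
......*.......
..............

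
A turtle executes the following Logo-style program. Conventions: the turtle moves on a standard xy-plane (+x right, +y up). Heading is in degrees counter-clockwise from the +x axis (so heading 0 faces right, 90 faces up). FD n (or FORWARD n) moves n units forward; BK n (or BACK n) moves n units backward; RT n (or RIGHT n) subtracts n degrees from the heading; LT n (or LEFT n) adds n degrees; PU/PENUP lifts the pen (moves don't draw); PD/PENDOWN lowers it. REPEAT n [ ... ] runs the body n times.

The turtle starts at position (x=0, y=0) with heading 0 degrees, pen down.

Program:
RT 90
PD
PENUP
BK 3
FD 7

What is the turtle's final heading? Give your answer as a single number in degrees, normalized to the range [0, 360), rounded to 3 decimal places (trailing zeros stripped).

Answer: 270

Derivation:
Executing turtle program step by step:
Start: pos=(0,0), heading=0, pen down
RT 90: heading 0 -> 270
PD: pen down
PU: pen up
BK 3: (0,0) -> (0,3) [heading=270, move]
FD 7: (0,3) -> (0,-4) [heading=270, move]
Final: pos=(0,-4), heading=270, 0 segment(s) drawn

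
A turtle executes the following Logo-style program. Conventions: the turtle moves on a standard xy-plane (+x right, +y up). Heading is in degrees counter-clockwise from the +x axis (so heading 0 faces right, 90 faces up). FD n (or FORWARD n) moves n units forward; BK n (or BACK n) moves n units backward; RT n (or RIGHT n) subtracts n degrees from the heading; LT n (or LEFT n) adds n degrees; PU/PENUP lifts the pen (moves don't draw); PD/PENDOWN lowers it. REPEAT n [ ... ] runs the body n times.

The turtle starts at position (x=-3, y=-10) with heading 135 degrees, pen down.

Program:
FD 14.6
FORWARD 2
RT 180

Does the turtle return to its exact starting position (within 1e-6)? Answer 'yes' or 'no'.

Answer: no

Derivation:
Executing turtle program step by step:
Start: pos=(-3,-10), heading=135, pen down
FD 14.6: (-3,-10) -> (-13.324,0.324) [heading=135, draw]
FD 2: (-13.324,0.324) -> (-14.738,1.738) [heading=135, draw]
RT 180: heading 135 -> 315
Final: pos=(-14.738,1.738), heading=315, 2 segment(s) drawn

Start position: (-3, -10)
Final position: (-14.738, 1.738)
Distance = 16.6; >= 1e-6 -> NOT closed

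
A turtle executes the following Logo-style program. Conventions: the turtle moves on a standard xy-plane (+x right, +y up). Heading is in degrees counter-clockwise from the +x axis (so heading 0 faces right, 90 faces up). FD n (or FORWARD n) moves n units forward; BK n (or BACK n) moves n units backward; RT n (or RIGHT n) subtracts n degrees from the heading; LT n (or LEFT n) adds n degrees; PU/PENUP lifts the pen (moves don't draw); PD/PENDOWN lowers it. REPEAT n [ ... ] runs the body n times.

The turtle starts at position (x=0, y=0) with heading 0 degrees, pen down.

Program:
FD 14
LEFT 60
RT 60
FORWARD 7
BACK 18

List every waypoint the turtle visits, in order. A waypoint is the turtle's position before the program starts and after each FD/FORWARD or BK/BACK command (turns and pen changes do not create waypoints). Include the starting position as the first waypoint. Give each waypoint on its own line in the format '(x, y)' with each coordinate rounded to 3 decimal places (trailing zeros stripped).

Answer: (0, 0)
(14, 0)
(21, 0)
(3, 0)

Derivation:
Executing turtle program step by step:
Start: pos=(0,0), heading=0, pen down
FD 14: (0,0) -> (14,0) [heading=0, draw]
LT 60: heading 0 -> 60
RT 60: heading 60 -> 0
FD 7: (14,0) -> (21,0) [heading=0, draw]
BK 18: (21,0) -> (3,0) [heading=0, draw]
Final: pos=(3,0), heading=0, 3 segment(s) drawn
Waypoints (4 total):
(0, 0)
(14, 0)
(21, 0)
(3, 0)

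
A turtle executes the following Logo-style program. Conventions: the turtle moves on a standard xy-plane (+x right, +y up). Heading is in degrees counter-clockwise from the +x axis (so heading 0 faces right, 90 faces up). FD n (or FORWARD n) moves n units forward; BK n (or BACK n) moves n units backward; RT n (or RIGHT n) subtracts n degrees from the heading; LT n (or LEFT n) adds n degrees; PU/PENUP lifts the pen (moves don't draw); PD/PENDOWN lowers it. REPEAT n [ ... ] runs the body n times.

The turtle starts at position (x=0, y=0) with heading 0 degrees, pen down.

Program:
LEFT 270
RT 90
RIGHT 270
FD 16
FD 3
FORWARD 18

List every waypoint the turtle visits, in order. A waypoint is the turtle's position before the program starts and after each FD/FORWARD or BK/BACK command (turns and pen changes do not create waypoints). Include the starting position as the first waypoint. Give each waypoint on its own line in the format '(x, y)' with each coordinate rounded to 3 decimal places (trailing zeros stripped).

Answer: (0, 0)
(0, -16)
(0, -19)
(0, -37)

Derivation:
Executing turtle program step by step:
Start: pos=(0,0), heading=0, pen down
LT 270: heading 0 -> 270
RT 90: heading 270 -> 180
RT 270: heading 180 -> 270
FD 16: (0,0) -> (0,-16) [heading=270, draw]
FD 3: (0,-16) -> (0,-19) [heading=270, draw]
FD 18: (0,-19) -> (0,-37) [heading=270, draw]
Final: pos=(0,-37), heading=270, 3 segment(s) drawn
Waypoints (4 total):
(0, 0)
(0, -16)
(0, -19)
(0, -37)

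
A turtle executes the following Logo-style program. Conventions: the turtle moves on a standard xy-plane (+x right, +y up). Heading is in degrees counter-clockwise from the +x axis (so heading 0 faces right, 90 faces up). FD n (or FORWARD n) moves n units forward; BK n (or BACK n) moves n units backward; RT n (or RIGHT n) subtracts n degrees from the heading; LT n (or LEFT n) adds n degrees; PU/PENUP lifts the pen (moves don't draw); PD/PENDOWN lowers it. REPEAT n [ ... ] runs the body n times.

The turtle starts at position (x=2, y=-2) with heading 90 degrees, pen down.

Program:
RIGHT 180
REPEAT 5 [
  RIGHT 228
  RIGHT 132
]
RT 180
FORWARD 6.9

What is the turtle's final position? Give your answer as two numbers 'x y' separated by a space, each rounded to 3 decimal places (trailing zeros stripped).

Executing turtle program step by step:
Start: pos=(2,-2), heading=90, pen down
RT 180: heading 90 -> 270
REPEAT 5 [
  -- iteration 1/5 --
  RT 228: heading 270 -> 42
  RT 132: heading 42 -> 270
  -- iteration 2/5 --
  RT 228: heading 270 -> 42
  RT 132: heading 42 -> 270
  -- iteration 3/5 --
  RT 228: heading 270 -> 42
  RT 132: heading 42 -> 270
  -- iteration 4/5 --
  RT 228: heading 270 -> 42
  RT 132: heading 42 -> 270
  -- iteration 5/5 --
  RT 228: heading 270 -> 42
  RT 132: heading 42 -> 270
]
RT 180: heading 270 -> 90
FD 6.9: (2,-2) -> (2,4.9) [heading=90, draw]
Final: pos=(2,4.9), heading=90, 1 segment(s) drawn

Answer: 2 4.9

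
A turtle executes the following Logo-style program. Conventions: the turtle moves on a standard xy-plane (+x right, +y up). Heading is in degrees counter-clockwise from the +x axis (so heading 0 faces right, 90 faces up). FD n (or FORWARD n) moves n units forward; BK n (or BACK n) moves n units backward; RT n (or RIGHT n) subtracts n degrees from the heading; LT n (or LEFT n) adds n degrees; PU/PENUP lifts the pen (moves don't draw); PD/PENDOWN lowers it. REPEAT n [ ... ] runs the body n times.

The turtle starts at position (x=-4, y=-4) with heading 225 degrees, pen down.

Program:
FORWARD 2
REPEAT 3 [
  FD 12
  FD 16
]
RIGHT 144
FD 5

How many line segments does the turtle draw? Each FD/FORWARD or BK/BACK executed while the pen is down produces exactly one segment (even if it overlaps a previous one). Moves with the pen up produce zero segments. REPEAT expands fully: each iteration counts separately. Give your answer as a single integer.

Answer: 8

Derivation:
Executing turtle program step by step:
Start: pos=(-4,-4), heading=225, pen down
FD 2: (-4,-4) -> (-5.414,-5.414) [heading=225, draw]
REPEAT 3 [
  -- iteration 1/3 --
  FD 12: (-5.414,-5.414) -> (-13.899,-13.899) [heading=225, draw]
  FD 16: (-13.899,-13.899) -> (-25.213,-25.213) [heading=225, draw]
  -- iteration 2/3 --
  FD 12: (-25.213,-25.213) -> (-33.698,-33.698) [heading=225, draw]
  FD 16: (-33.698,-33.698) -> (-45.012,-45.012) [heading=225, draw]
  -- iteration 3/3 --
  FD 12: (-45.012,-45.012) -> (-53.497,-53.497) [heading=225, draw]
  FD 16: (-53.497,-53.497) -> (-64.811,-64.811) [heading=225, draw]
]
RT 144: heading 225 -> 81
FD 5: (-64.811,-64.811) -> (-64.029,-59.873) [heading=81, draw]
Final: pos=(-64.029,-59.873), heading=81, 8 segment(s) drawn
Segments drawn: 8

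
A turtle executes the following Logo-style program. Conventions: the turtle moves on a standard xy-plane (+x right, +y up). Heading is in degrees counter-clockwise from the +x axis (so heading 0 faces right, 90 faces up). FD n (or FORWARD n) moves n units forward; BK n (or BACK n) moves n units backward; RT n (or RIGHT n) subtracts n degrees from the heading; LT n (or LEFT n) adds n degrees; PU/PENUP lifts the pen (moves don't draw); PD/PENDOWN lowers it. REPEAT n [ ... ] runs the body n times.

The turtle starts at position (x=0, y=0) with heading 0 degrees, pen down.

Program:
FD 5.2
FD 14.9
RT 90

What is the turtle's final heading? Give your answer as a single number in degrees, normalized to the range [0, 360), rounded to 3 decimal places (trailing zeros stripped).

Answer: 270

Derivation:
Executing turtle program step by step:
Start: pos=(0,0), heading=0, pen down
FD 5.2: (0,0) -> (5.2,0) [heading=0, draw]
FD 14.9: (5.2,0) -> (20.1,0) [heading=0, draw]
RT 90: heading 0 -> 270
Final: pos=(20.1,0), heading=270, 2 segment(s) drawn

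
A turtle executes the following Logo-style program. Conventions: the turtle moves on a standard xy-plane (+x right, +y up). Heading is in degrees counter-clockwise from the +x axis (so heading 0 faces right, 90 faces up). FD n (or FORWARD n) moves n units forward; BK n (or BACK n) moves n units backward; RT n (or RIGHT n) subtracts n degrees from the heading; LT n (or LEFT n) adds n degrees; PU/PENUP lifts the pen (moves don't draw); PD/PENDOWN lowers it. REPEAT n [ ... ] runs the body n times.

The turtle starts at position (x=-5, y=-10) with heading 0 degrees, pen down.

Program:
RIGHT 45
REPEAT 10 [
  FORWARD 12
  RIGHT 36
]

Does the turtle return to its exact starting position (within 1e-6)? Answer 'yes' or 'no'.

Executing turtle program step by step:
Start: pos=(-5,-10), heading=0, pen down
RT 45: heading 0 -> 315
REPEAT 10 [
  -- iteration 1/10 --
  FD 12: (-5,-10) -> (3.485,-18.485) [heading=315, draw]
  RT 36: heading 315 -> 279
  -- iteration 2/10 --
  FD 12: (3.485,-18.485) -> (5.362,-30.338) [heading=279, draw]
  RT 36: heading 279 -> 243
  -- iteration 3/10 --
  FD 12: (5.362,-30.338) -> (-0.085,-41.03) [heading=243, draw]
  RT 36: heading 243 -> 207
  -- iteration 4/10 --
  FD 12: (-0.085,-41.03) -> (-10.777,-46.478) [heading=207, draw]
  RT 36: heading 207 -> 171
  -- iteration 5/10 --
  FD 12: (-10.777,-46.478) -> (-22.63,-44.6) [heading=171, draw]
  RT 36: heading 171 -> 135
  -- iteration 6/10 --
  FD 12: (-22.63,-44.6) -> (-31.115,-36.115) [heading=135, draw]
  RT 36: heading 135 -> 99
  -- iteration 7/10 --
  FD 12: (-31.115,-36.115) -> (-32.992,-24.263) [heading=99, draw]
  RT 36: heading 99 -> 63
  -- iteration 8/10 --
  FD 12: (-32.992,-24.263) -> (-27.544,-13.571) [heading=63, draw]
  RT 36: heading 63 -> 27
  -- iteration 9/10 --
  FD 12: (-27.544,-13.571) -> (-16.852,-8.123) [heading=27, draw]
  RT 36: heading 27 -> 351
  -- iteration 10/10 --
  FD 12: (-16.852,-8.123) -> (-5,-10) [heading=351, draw]
  RT 36: heading 351 -> 315
]
Final: pos=(-5,-10), heading=315, 10 segment(s) drawn

Start position: (-5, -10)
Final position: (-5, -10)
Distance = 0; < 1e-6 -> CLOSED

Answer: yes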